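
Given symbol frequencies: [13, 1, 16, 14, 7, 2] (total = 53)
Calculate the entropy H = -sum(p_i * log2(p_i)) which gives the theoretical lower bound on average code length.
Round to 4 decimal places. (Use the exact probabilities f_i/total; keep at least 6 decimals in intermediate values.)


Per-symbol terms -p_i * log2(p_i) with p_i = f_i/53:
  p = 13/53 = 0.245283: log2(p) = -2.027481, -p*log2(p) = 0.497307
  p = 1/53 = 0.018868: log2(p) = -5.727920, -p*log2(p) = 0.108074
  p = 16/53 = 0.301887: log2(p) = -1.727920, -p*log2(p) = 0.521636
  p = 14/53 = 0.264151: log2(p) = -1.920566, -p*log2(p) = 0.507319
  p = 7/53 = 0.132075: log2(p) = -2.920566, -p*log2(p) = 0.385735
  p = 2/53 = 0.037736: log2(p) = -4.727920, -p*log2(p) = 0.178412
H = 0.497307 + 0.108074 + 0.521636 + 0.507319 + 0.385735 + 0.178412 = 2.198483

H = 2.1985 bits/symbol


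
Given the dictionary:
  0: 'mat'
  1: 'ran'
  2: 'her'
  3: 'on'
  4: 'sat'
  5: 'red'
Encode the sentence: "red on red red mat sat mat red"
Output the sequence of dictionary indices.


Look up each word in the dictionary:
  'red' -> 5
  'on' -> 3
  'red' -> 5
  'red' -> 5
  'mat' -> 0
  'sat' -> 4
  'mat' -> 0
  'red' -> 5

Encoded: [5, 3, 5, 5, 0, 4, 0, 5]


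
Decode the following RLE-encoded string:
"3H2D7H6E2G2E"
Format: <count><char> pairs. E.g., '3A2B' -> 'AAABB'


Expanding each <count><char> pair:
  3H -> 'HHH'
  2D -> 'DD'
  7H -> 'HHHHHHH'
  6E -> 'EEEEEE'
  2G -> 'GG'
  2E -> 'EE'

Decoded = HHHDDHHHHHHHEEEEEEGGEE


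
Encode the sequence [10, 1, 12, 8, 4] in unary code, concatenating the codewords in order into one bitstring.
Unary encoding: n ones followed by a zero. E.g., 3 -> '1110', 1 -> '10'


Encode each number as n ones followed by a terminating 0:
  10 -> 11111111110 (11 bits)
  1 -> 10 (2 bits)
  12 -> 1111111111110 (13 bits)
  8 -> 111111110 (9 bits)
  4 -> 11110 (5 bits)
Total length = 11 + 2 + 13 + 9 + 5 = 40 bits.

Unary([10, 1, 12, 8, 4]) = 1111111111010111111111111011111111011110 (40 bits)


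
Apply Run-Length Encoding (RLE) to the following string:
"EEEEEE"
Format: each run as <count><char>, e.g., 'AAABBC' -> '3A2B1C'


Scanning runs left to right:
  i=0: run of 'E' x 6 -> '6E'

RLE = 6E


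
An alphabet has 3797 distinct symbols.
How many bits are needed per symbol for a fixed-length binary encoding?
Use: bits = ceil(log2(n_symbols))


log2(3797) = 11.8906
Bracket: 2^11 = 2048 < 3797 <= 2^12 = 4096
So ceil(log2(3797)) = 12

bits = ceil(log2(3797)) = ceil(11.8906) = 12 bits


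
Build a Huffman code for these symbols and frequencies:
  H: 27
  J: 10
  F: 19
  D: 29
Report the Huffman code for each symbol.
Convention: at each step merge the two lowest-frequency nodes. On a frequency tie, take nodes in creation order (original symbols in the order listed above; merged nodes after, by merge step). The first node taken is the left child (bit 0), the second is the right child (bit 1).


Huffman tree construction:
Step 1: Merge J(10) + F(19) = 29
Step 2: Merge H(27) + D(29) = 56
Step 3: Merge (J+F)(29) + (H+D)(56) = 85
Read each symbol's code off the tree from the root (left child = 0, right child = 1).

Codes:
  H: 10 (length 2)
  J: 00 (length 2)
  F: 01 (length 2)
  D: 11 (length 2)
Average code length: 170/85 = 2.0000 bits/symbol


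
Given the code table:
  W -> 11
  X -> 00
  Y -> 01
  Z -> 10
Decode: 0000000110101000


Decoding:
00 -> X
00 -> X
00 -> X
01 -> Y
10 -> Z
10 -> Z
10 -> Z
00 -> X


Result: XXXYZZZX


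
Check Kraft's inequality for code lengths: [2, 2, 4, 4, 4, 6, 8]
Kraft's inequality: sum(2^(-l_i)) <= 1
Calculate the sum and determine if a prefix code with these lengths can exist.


Sum = 2^(-2) + 2^(-2) + 2^(-4) + 2^(-4) + 2^(-4) + 2^(-6) + 2^(-8)
    = 0.25 + 0.25 + 0.0625 + 0.0625 + 0.0625 + 0.015625 + 0.00390625
    = 181/256 = 0.70703125
Since 0.70703125 <= 1, Kraft's inequality IS satisfied.
A prefix code with these lengths CAN exist.

Kraft sum = 0.70703125. Satisfied.


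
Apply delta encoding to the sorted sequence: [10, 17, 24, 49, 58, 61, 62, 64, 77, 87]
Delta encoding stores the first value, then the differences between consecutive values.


First value: 10
Deltas:
  17 - 10 = 7
  24 - 17 = 7
  49 - 24 = 25
  58 - 49 = 9
  61 - 58 = 3
  62 - 61 = 1
  64 - 62 = 2
  77 - 64 = 13
  87 - 77 = 10


Delta encoded: [10, 7, 7, 25, 9, 3, 1, 2, 13, 10]


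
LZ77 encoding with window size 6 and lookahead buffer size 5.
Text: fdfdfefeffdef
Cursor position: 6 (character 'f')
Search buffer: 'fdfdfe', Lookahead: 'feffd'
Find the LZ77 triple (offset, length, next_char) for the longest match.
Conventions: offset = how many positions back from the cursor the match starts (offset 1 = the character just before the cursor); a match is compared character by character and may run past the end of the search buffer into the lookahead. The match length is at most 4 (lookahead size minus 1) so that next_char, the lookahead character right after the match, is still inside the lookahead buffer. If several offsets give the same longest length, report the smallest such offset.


Try each offset into the search buffer:
  offset=1 (pos 5, char 'e'): match length 0
  offset=2 (pos 4, char 'f'): match length 3
  offset=3 (pos 3, char 'd'): match length 0
  offset=4 (pos 2, char 'f'): match length 1
  offset=5 (pos 1, char 'd'): match length 0
  offset=6 (pos 0, char 'f'): match length 1
Longest match has length 3 at offset 2.
next_char = character at position 6 + 3 = 9 -> 'f'

Best match: offset=2, length=3 (matching 'fef' starting at position 4)
LZ77 triple: (2, 3, 'f')


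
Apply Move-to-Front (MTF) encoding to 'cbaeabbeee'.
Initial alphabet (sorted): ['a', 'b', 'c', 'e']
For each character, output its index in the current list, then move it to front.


MTF encoding:
'c': index 2 in ['a', 'b', 'c', 'e'] -> ['c', 'a', 'b', 'e']
'b': index 2 in ['c', 'a', 'b', 'e'] -> ['b', 'c', 'a', 'e']
'a': index 2 in ['b', 'c', 'a', 'e'] -> ['a', 'b', 'c', 'e']
'e': index 3 in ['a', 'b', 'c', 'e'] -> ['e', 'a', 'b', 'c']
'a': index 1 in ['e', 'a', 'b', 'c'] -> ['a', 'e', 'b', 'c']
'b': index 2 in ['a', 'e', 'b', 'c'] -> ['b', 'a', 'e', 'c']
'b': index 0 in ['b', 'a', 'e', 'c'] -> ['b', 'a', 'e', 'c']
'e': index 2 in ['b', 'a', 'e', 'c'] -> ['e', 'b', 'a', 'c']
'e': index 0 in ['e', 'b', 'a', 'c'] -> ['e', 'b', 'a', 'c']
'e': index 0 in ['e', 'b', 'a', 'c'] -> ['e', 'b', 'a', 'c']


Output: [2, 2, 2, 3, 1, 2, 0, 2, 0, 0]


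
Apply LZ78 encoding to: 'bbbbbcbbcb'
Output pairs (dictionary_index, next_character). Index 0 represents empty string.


LZ78 encoding steps:
Dictionary: {0: ''}
Step 1: w='' (idx 0), next='b' -> output (0, 'b'), add 'b' as idx 1
Step 2: w='b' (idx 1), next='b' -> output (1, 'b'), add 'bb' as idx 2
Step 3: w='bb' (idx 2), next='c' -> output (2, 'c'), add 'bbc' as idx 3
Step 4: w='bbc' (idx 3), next='b' -> output (3, 'b'), add 'bbcb' as idx 4


Encoded: [(0, 'b'), (1, 'b'), (2, 'c'), (3, 'b')]


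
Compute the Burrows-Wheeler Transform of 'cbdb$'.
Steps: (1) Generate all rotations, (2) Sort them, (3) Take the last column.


Rotations (sorted):
  0: $cbdb -> last char: b
  1: b$cbd -> last char: d
  2: bdb$c -> last char: c
  3: cbdb$ -> last char: $
  4: db$cb -> last char: b


BWT = bdc$b


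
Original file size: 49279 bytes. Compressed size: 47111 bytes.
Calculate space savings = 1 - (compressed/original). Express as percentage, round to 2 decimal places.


ratio = compressed/original = 47111/49279 = 0.956006
savings = 1 - ratio = 1 - 0.956006 = 0.043994
as a percentage: 0.043994 * 100 = 4.4%

Space savings = 1 - 47111/49279 = 4.4%


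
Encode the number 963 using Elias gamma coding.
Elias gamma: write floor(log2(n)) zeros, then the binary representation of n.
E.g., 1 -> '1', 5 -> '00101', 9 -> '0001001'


num_bits = floor(log2(963)) + 1 = 10
leading_zeros = num_bits - 1 = 9
binary(963) = 1111000011

Elias gamma(963) = '000000000' + '1111000011' = 0000000001111000011 (19 bits)


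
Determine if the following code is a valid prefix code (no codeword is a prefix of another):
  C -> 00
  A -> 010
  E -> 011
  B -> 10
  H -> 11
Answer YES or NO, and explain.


Checking each pair (does one codeword prefix another?):
  C='00' vs A='010': no prefix
  C='00' vs E='011': no prefix
  C='00' vs B='10': no prefix
  C='00' vs H='11': no prefix
  A='010' vs C='00': no prefix
  A='010' vs E='011': no prefix
  A='010' vs B='10': no prefix
  A='010' vs H='11': no prefix
  E='011' vs C='00': no prefix
  E='011' vs A='010': no prefix
  E='011' vs B='10': no prefix
  E='011' vs H='11': no prefix
  B='10' vs C='00': no prefix
  B='10' vs A='010': no prefix
  B='10' vs E='011': no prefix
  B='10' vs H='11': no prefix
  H='11' vs C='00': no prefix
  H='11' vs A='010': no prefix
  H='11' vs E='011': no prefix
  H='11' vs B='10': no prefix
No violation found over all pairs.

YES -- this is a valid prefix code. No codeword is a prefix of any other codeword.


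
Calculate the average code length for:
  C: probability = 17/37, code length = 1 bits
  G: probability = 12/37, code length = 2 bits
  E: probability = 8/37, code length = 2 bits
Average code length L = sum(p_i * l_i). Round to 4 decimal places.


Weighted contributions p_i * l_i:
  C: (17/37) * 1 = 17/37
  G: (12/37) * 2 = 24/37
  E: (8/37) * 2 = 16/37
Sum = (17 + 24 + 16)/37 = 57/37

L = 57/37 = 1.5405 bits/symbol


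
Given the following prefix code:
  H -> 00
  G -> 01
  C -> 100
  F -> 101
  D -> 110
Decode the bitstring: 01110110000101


Decoding step by step:
Bits 01 -> G
Bits 110 -> D
Bits 110 -> D
Bits 00 -> H
Bits 01 -> G
Bits 01 -> G


Decoded message: GDDHGG


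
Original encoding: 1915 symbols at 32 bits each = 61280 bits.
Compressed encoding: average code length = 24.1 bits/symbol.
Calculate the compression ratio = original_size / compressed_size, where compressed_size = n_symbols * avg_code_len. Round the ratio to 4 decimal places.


original_size = n_symbols * orig_bits = 1915 * 32 = 61280 bits
compressed_size = n_symbols * avg_code_len = 1915 * 24.1 = 46151.5 bits
ratio = original_size / compressed_size = 61280 / 46151.5 = 1.3278

Compression ratio = 1.3278


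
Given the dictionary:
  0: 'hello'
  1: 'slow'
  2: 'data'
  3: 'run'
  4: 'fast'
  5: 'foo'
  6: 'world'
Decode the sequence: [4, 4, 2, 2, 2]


Look up each index in the dictionary:
  4 -> 'fast'
  4 -> 'fast'
  2 -> 'data'
  2 -> 'data'
  2 -> 'data'

Decoded: "fast fast data data data"


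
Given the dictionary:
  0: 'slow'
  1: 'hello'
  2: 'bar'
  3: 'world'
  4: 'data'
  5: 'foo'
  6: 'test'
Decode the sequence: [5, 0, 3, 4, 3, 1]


Look up each index in the dictionary:
  5 -> 'foo'
  0 -> 'slow'
  3 -> 'world'
  4 -> 'data'
  3 -> 'world'
  1 -> 'hello'

Decoded: "foo slow world data world hello"


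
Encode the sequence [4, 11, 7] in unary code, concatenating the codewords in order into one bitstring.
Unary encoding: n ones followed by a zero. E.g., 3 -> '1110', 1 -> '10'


Encode each number as n ones followed by a terminating 0:
  4 -> 11110 (5 bits)
  11 -> 111111111110 (12 bits)
  7 -> 11111110 (8 bits)
Total length = 5 + 12 + 8 = 25 bits.

Unary([4, 11, 7]) = 1111011111111111011111110 (25 bits)


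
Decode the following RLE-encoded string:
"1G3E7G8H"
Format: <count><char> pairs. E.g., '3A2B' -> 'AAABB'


Expanding each <count><char> pair:
  1G -> 'G'
  3E -> 'EEE'
  7G -> 'GGGGGGG'
  8H -> 'HHHHHHHH'

Decoded = GEEEGGGGGGGHHHHHHHH


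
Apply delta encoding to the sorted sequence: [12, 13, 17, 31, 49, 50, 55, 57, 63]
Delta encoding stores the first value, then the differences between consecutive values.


First value: 12
Deltas:
  13 - 12 = 1
  17 - 13 = 4
  31 - 17 = 14
  49 - 31 = 18
  50 - 49 = 1
  55 - 50 = 5
  57 - 55 = 2
  63 - 57 = 6


Delta encoded: [12, 1, 4, 14, 18, 1, 5, 2, 6]


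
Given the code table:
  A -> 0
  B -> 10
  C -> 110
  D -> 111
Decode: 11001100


Decoding:
110 -> C
0 -> A
110 -> C
0 -> A


Result: CACA


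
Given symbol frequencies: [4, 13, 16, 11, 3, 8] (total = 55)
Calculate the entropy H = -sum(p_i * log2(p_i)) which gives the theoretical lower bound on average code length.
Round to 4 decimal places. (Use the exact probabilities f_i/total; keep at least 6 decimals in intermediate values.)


Per-symbol terms -p_i * log2(p_i) with p_i = f_i/55:
  p = 4/55 = 0.072727: log2(p) = -3.781360, -p*log2(p) = 0.275008
  p = 13/55 = 0.236364: log2(p) = -2.080920, -p*log2(p) = 0.491854
  p = 16/55 = 0.290909: log2(p) = -1.781360, -p*log2(p) = 0.518214
  p = 11/55 = 0.200000: log2(p) = -2.321928, -p*log2(p) = 0.464386
  p = 3/55 = 0.054545: log2(p) = -4.196397, -p*log2(p) = 0.228894
  p = 8/55 = 0.145455: log2(p) = -2.781360, -p*log2(p) = 0.404561
H = 0.275008 + 0.491854 + 0.518214 + 0.464386 + 0.228894 + 0.404561 = 2.382917

H = 2.3829 bits/symbol


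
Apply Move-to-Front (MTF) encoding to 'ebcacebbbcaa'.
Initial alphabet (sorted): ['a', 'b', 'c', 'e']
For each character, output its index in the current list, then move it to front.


MTF encoding:
'e': index 3 in ['a', 'b', 'c', 'e'] -> ['e', 'a', 'b', 'c']
'b': index 2 in ['e', 'a', 'b', 'c'] -> ['b', 'e', 'a', 'c']
'c': index 3 in ['b', 'e', 'a', 'c'] -> ['c', 'b', 'e', 'a']
'a': index 3 in ['c', 'b', 'e', 'a'] -> ['a', 'c', 'b', 'e']
'c': index 1 in ['a', 'c', 'b', 'e'] -> ['c', 'a', 'b', 'e']
'e': index 3 in ['c', 'a', 'b', 'e'] -> ['e', 'c', 'a', 'b']
'b': index 3 in ['e', 'c', 'a', 'b'] -> ['b', 'e', 'c', 'a']
'b': index 0 in ['b', 'e', 'c', 'a'] -> ['b', 'e', 'c', 'a']
'b': index 0 in ['b', 'e', 'c', 'a'] -> ['b', 'e', 'c', 'a']
'c': index 2 in ['b', 'e', 'c', 'a'] -> ['c', 'b', 'e', 'a']
'a': index 3 in ['c', 'b', 'e', 'a'] -> ['a', 'c', 'b', 'e']
'a': index 0 in ['a', 'c', 'b', 'e'] -> ['a', 'c', 'b', 'e']


Output: [3, 2, 3, 3, 1, 3, 3, 0, 0, 2, 3, 0]


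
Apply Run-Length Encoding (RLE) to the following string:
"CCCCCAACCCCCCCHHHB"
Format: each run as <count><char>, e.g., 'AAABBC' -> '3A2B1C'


Scanning runs left to right:
  i=0: run of 'C' x 5 -> '5C'
  i=5: run of 'A' x 2 -> '2A'
  i=7: run of 'C' x 7 -> '7C'
  i=14: run of 'H' x 3 -> '3H'
  i=17: run of 'B' x 1 -> '1B'

RLE = 5C2A7C3H1B


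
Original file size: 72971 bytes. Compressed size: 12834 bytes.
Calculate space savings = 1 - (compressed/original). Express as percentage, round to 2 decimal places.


ratio = compressed/original = 12834/72971 = 0.175878
savings = 1 - ratio = 1 - 0.175878 = 0.824122
as a percentage: 0.824122 * 100 = 82.41%

Space savings = 1 - 12834/72971 = 82.41%


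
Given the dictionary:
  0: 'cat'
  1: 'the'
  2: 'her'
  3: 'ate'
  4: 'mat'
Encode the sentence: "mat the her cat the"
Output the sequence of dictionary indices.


Look up each word in the dictionary:
  'mat' -> 4
  'the' -> 1
  'her' -> 2
  'cat' -> 0
  'the' -> 1

Encoded: [4, 1, 2, 0, 1]


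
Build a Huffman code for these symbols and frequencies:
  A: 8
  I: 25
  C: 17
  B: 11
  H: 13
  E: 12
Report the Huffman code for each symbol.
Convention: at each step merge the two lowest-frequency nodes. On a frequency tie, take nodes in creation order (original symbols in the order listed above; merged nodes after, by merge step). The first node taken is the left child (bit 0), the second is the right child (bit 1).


Huffman tree construction:
Step 1: Merge A(8) + B(11) = 19
Step 2: Merge E(12) + H(13) = 25
Step 3: Merge C(17) + (A+B)(19) = 36
Step 4: Merge I(25) + (E+H)(25) = 50
Step 5: Merge (C+(A+B))(36) + (I+(E+H))(50) = 86
Read each symbol's code off the tree from the root (left child = 0, right child = 1).

Codes:
  A: 010 (length 3)
  I: 10 (length 2)
  C: 00 (length 2)
  B: 011 (length 3)
  H: 111 (length 3)
  E: 110 (length 3)
Average code length: 216/86 = 2.5116 bits/symbol


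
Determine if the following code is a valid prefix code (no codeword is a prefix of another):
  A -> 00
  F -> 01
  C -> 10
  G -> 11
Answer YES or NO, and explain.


Checking each pair (does one codeword prefix another?):
  A='00' vs F='01': no prefix
  A='00' vs C='10': no prefix
  A='00' vs G='11': no prefix
  F='01' vs A='00': no prefix
  F='01' vs C='10': no prefix
  F='01' vs G='11': no prefix
  C='10' vs A='00': no prefix
  C='10' vs F='01': no prefix
  C='10' vs G='11': no prefix
  G='11' vs A='00': no prefix
  G='11' vs F='01': no prefix
  G='11' vs C='10': no prefix
No violation found over all pairs.

YES -- this is a valid prefix code. No codeword is a prefix of any other codeword.


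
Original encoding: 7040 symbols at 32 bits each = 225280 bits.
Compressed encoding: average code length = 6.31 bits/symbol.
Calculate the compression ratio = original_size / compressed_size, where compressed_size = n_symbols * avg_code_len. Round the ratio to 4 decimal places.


original_size = n_symbols * orig_bits = 7040 * 32 = 225280 bits
compressed_size = n_symbols * avg_code_len = 7040 * 6.31 = 44422.4 bits
ratio = original_size / compressed_size = 225280 / 44422.4 = 5.0713

Compression ratio = 5.0713


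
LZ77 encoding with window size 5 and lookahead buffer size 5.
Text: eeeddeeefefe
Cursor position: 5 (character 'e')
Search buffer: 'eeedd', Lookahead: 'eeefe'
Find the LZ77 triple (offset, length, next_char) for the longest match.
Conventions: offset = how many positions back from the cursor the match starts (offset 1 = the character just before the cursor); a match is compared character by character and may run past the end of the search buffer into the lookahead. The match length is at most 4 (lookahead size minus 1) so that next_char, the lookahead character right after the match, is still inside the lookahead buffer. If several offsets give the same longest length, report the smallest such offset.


Try each offset into the search buffer:
  offset=1 (pos 4, char 'd'): match length 0
  offset=2 (pos 3, char 'd'): match length 0
  offset=3 (pos 2, char 'e'): match length 1
  offset=4 (pos 1, char 'e'): match length 2
  offset=5 (pos 0, char 'e'): match length 3
Longest match has length 3 at offset 5.
next_char = character at position 5 + 3 = 8 -> 'f'

Best match: offset=5, length=3 (matching 'eee' starting at position 0)
LZ77 triple: (5, 3, 'f')


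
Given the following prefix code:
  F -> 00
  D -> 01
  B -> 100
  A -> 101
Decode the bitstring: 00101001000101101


Decoding step by step:
Bits 00 -> F
Bits 101 -> A
Bits 00 -> F
Bits 100 -> B
Bits 01 -> D
Bits 01 -> D
Bits 101 -> A


Decoded message: FAFBDDA


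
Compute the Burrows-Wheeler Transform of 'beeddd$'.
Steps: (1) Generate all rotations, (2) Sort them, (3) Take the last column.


Rotations (sorted):
  0: $beeddd -> last char: d
  1: beeddd$ -> last char: $
  2: d$beedd -> last char: d
  3: dd$beed -> last char: d
  4: ddd$bee -> last char: e
  5: eddd$be -> last char: e
  6: eeddd$b -> last char: b


BWT = d$ddeeb


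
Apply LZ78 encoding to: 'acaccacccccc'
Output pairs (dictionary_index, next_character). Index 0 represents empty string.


LZ78 encoding steps:
Dictionary: {0: ''}
Step 1: w='' (idx 0), next='a' -> output (0, 'a'), add 'a' as idx 1
Step 2: w='' (idx 0), next='c' -> output (0, 'c'), add 'c' as idx 2
Step 3: w='a' (idx 1), next='c' -> output (1, 'c'), add 'ac' as idx 3
Step 4: w='c' (idx 2), next='a' -> output (2, 'a'), add 'ca' as idx 4
Step 5: w='c' (idx 2), next='c' -> output (2, 'c'), add 'cc' as idx 5
Step 6: w='cc' (idx 5), next='c' -> output (5, 'c'), add 'ccc' as idx 6
Step 7: w='c' (idx 2), end of input -> output (2, '')


Encoded: [(0, 'a'), (0, 'c'), (1, 'c'), (2, 'a'), (2, 'c'), (5, 'c'), (2, '')]


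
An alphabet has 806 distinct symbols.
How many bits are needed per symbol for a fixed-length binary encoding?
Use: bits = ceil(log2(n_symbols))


log2(806) = 9.6546
Bracket: 2^9 = 512 < 806 <= 2^10 = 1024
So ceil(log2(806)) = 10

bits = ceil(log2(806)) = ceil(9.6546) = 10 bits


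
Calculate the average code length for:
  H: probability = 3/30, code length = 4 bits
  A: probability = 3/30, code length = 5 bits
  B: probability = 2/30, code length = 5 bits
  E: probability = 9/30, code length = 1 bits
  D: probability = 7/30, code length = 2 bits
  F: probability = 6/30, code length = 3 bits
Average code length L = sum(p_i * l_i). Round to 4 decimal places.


Weighted contributions p_i * l_i:
  H: (3/30) * 4 = 12/30
  A: (3/30) * 5 = 15/30
  B: (2/30) * 5 = 10/30
  E: (9/30) * 1 = 9/30
  D: (7/30) * 2 = 14/30
  F: (6/30) * 3 = 18/30
Sum = (12 + 15 + 10 + 9 + 14 + 18)/30 = 78/30

L = 78/30 = 2.6000 bits/symbol


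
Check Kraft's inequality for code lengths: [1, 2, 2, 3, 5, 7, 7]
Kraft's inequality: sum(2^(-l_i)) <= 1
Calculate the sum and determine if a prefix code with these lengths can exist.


Sum = 2^(-1) + 2^(-2) + 2^(-2) + 2^(-3) + 2^(-5) + 2^(-7) + 2^(-7)
    = 0.5 + 0.25 + 0.25 + 0.125 + 0.03125 + 0.0078125 + 0.0078125
    = 150/128 = 1.171875
Since 1.171875 > 1, Kraft's inequality is NOT satisfied.
A prefix code with these lengths CANNOT exist.

Kraft sum = 1.171875. Not satisfied.


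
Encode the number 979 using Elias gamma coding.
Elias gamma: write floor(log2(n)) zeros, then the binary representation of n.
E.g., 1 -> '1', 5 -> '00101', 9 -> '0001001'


num_bits = floor(log2(979)) + 1 = 10
leading_zeros = num_bits - 1 = 9
binary(979) = 1111010011

Elias gamma(979) = '000000000' + '1111010011' = 0000000001111010011 (19 bits)


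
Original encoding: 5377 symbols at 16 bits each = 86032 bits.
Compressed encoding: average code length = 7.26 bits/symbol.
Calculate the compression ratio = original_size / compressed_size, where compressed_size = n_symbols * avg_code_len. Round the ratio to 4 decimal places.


original_size = n_symbols * orig_bits = 5377 * 16 = 86032 bits
compressed_size = n_symbols * avg_code_len = 5377 * 7.26 = 39037.02 bits
ratio = original_size / compressed_size = 86032 / 39037.02 = 2.2039

Compression ratio = 2.2039


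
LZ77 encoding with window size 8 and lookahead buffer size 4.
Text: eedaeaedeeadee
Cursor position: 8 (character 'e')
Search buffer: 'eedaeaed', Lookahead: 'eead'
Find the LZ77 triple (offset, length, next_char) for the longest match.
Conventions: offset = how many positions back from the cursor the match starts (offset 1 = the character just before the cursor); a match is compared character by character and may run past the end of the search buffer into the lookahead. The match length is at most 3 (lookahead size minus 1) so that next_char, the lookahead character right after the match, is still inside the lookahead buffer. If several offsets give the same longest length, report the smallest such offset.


Try each offset into the search buffer:
  offset=1 (pos 7, char 'd'): match length 0
  offset=2 (pos 6, char 'e'): match length 1
  offset=3 (pos 5, char 'a'): match length 0
  offset=4 (pos 4, char 'e'): match length 1
  offset=5 (pos 3, char 'a'): match length 0
  offset=6 (pos 2, char 'd'): match length 0
  offset=7 (pos 1, char 'e'): match length 1
  offset=8 (pos 0, char 'e'): match length 2
Longest match has length 2 at offset 8.
next_char = character at position 8 + 2 = 10 -> 'a'

Best match: offset=8, length=2 (matching 'ee' starting at position 0)
LZ77 triple: (8, 2, 'a')


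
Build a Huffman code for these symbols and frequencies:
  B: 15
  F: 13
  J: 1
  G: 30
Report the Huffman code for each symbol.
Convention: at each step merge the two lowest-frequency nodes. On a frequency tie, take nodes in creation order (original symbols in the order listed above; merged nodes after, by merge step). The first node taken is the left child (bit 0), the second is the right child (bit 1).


Huffman tree construction:
Step 1: Merge J(1) + F(13) = 14
Step 2: Merge (J+F)(14) + B(15) = 29
Step 3: Merge ((J+F)+B)(29) + G(30) = 59
Read each symbol's code off the tree from the root (left child = 0, right child = 1).

Codes:
  B: 01 (length 2)
  F: 001 (length 3)
  J: 000 (length 3)
  G: 1 (length 1)
Average code length: 102/59 = 1.7288 bits/symbol


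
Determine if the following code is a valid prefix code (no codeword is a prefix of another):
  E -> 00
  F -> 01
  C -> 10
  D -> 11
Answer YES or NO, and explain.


Checking each pair (does one codeword prefix another?):
  E='00' vs F='01': no prefix
  E='00' vs C='10': no prefix
  E='00' vs D='11': no prefix
  F='01' vs E='00': no prefix
  F='01' vs C='10': no prefix
  F='01' vs D='11': no prefix
  C='10' vs E='00': no prefix
  C='10' vs F='01': no prefix
  C='10' vs D='11': no prefix
  D='11' vs E='00': no prefix
  D='11' vs F='01': no prefix
  D='11' vs C='10': no prefix
No violation found over all pairs.

YES -- this is a valid prefix code. No codeword is a prefix of any other codeword.


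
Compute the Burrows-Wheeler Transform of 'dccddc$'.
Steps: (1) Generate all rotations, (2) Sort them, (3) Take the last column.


Rotations (sorted):
  0: $dccddc -> last char: c
  1: c$dccdd -> last char: d
  2: ccddc$d -> last char: d
  3: cddc$dc -> last char: c
  4: dc$dccd -> last char: d
  5: dccddc$ -> last char: $
  6: ddc$dcc -> last char: c


BWT = cddcd$c


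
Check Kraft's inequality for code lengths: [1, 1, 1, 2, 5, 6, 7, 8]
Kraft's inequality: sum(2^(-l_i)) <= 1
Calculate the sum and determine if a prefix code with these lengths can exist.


Sum = 2^(-1) + 2^(-1) + 2^(-1) + 2^(-2) + 2^(-5) + 2^(-6) + 2^(-7) + 2^(-8)
    = 0.5 + 0.5 + 0.5 + 0.25 + 0.03125 + 0.015625 + 0.0078125 + 0.00390625
    = 463/256 = 1.80859375
Since 1.80859375 > 1, Kraft's inequality is NOT satisfied.
A prefix code with these lengths CANNOT exist.

Kraft sum = 1.80859375. Not satisfied.


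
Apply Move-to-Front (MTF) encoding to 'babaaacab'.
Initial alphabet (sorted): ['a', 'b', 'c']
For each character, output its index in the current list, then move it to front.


MTF encoding:
'b': index 1 in ['a', 'b', 'c'] -> ['b', 'a', 'c']
'a': index 1 in ['b', 'a', 'c'] -> ['a', 'b', 'c']
'b': index 1 in ['a', 'b', 'c'] -> ['b', 'a', 'c']
'a': index 1 in ['b', 'a', 'c'] -> ['a', 'b', 'c']
'a': index 0 in ['a', 'b', 'c'] -> ['a', 'b', 'c']
'a': index 0 in ['a', 'b', 'c'] -> ['a', 'b', 'c']
'c': index 2 in ['a', 'b', 'c'] -> ['c', 'a', 'b']
'a': index 1 in ['c', 'a', 'b'] -> ['a', 'c', 'b']
'b': index 2 in ['a', 'c', 'b'] -> ['b', 'a', 'c']


Output: [1, 1, 1, 1, 0, 0, 2, 1, 2]


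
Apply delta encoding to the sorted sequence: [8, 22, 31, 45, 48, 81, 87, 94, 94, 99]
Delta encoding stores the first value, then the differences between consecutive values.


First value: 8
Deltas:
  22 - 8 = 14
  31 - 22 = 9
  45 - 31 = 14
  48 - 45 = 3
  81 - 48 = 33
  87 - 81 = 6
  94 - 87 = 7
  94 - 94 = 0
  99 - 94 = 5


Delta encoded: [8, 14, 9, 14, 3, 33, 6, 7, 0, 5]


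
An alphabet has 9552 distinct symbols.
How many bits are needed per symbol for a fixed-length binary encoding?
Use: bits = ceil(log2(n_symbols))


log2(9552) = 13.2216
Bracket: 2^13 = 8192 < 9552 <= 2^14 = 16384
So ceil(log2(9552)) = 14

bits = ceil(log2(9552)) = ceil(13.2216) = 14 bits


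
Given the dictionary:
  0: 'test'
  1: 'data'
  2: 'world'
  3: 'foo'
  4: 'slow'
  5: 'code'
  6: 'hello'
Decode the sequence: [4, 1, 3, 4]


Look up each index in the dictionary:
  4 -> 'slow'
  1 -> 'data'
  3 -> 'foo'
  4 -> 'slow'

Decoded: "slow data foo slow"


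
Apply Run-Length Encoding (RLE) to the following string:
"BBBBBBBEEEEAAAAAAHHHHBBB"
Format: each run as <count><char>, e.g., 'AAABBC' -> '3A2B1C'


Scanning runs left to right:
  i=0: run of 'B' x 7 -> '7B'
  i=7: run of 'E' x 4 -> '4E'
  i=11: run of 'A' x 6 -> '6A'
  i=17: run of 'H' x 4 -> '4H'
  i=21: run of 'B' x 3 -> '3B'

RLE = 7B4E6A4H3B


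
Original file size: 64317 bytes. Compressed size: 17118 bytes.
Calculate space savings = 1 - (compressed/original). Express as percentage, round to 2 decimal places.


ratio = compressed/original = 17118/64317 = 0.26615
savings = 1 - ratio = 1 - 0.26615 = 0.73385
as a percentage: 0.73385 * 100 = 73.38%

Space savings = 1 - 17118/64317 = 73.38%


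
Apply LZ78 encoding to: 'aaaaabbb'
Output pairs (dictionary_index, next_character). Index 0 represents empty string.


LZ78 encoding steps:
Dictionary: {0: ''}
Step 1: w='' (idx 0), next='a' -> output (0, 'a'), add 'a' as idx 1
Step 2: w='a' (idx 1), next='a' -> output (1, 'a'), add 'aa' as idx 2
Step 3: w='aa' (idx 2), next='b' -> output (2, 'b'), add 'aab' as idx 3
Step 4: w='' (idx 0), next='b' -> output (0, 'b'), add 'b' as idx 4
Step 5: w='b' (idx 4), end of input -> output (4, '')


Encoded: [(0, 'a'), (1, 'a'), (2, 'b'), (0, 'b'), (4, '')]


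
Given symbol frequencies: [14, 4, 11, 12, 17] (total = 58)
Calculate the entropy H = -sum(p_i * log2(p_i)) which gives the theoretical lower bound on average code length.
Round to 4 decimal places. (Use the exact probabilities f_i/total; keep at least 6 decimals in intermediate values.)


Per-symbol terms -p_i * log2(p_i) with p_i = f_i/58:
  p = 14/58 = 0.241379: log2(p) = -2.050626, -p*log2(p) = 0.494979
  p = 4/58 = 0.068966: log2(p) = -3.857981, -p*log2(p) = 0.266068
  p = 11/58 = 0.189655: log2(p) = -2.398549, -p*log2(p) = 0.454897
  p = 12/58 = 0.206897: log2(p) = -2.273018, -p*log2(p) = 0.470280
  p = 17/58 = 0.293103: log2(p) = -1.770518, -p*log2(p) = 0.518945
H = 0.494979 + 0.266068 + 0.454897 + 0.470280 + 0.518945 = 2.205169

H = 2.2052 bits/symbol


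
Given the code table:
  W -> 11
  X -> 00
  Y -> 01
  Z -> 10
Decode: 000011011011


Decoding:
00 -> X
00 -> X
11 -> W
01 -> Y
10 -> Z
11 -> W


Result: XXWYZW


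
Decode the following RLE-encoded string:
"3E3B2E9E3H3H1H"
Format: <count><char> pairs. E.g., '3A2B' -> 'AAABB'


Expanding each <count><char> pair:
  3E -> 'EEE'
  3B -> 'BBB'
  2E -> 'EE'
  9E -> 'EEEEEEEEE'
  3H -> 'HHH'
  3H -> 'HHH'
  1H -> 'H'

Decoded = EEEBBBEEEEEEEEEEEHHHHHHH


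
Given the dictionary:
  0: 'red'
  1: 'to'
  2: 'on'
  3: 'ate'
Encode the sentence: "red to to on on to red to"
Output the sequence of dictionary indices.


Look up each word in the dictionary:
  'red' -> 0
  'to' -> 1
  'to' -> 1
  'on' -> 2
  'on' -> 2
  'to' -> 1
  'red' -> 0
  'to' -> 1

Encoded: [0, 1, 1, 2, 2, 1, 0, 1]


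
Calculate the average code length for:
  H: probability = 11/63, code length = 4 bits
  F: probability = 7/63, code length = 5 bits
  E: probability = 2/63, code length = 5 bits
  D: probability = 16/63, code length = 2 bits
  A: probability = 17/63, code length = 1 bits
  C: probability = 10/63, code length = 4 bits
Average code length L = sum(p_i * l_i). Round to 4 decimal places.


Weighted contributions p_i * l_i:
  H: (11/63) * 4 = 44/63
  F: (7/63) * 5 = 35/63
  E: (2/63) * 5 = 10/63
  D: (16/63) * 2 = 32/63
  A: (17/63) * 1 = 17/63
  C: (10/63) * 4 = 40/63
Sum = (44 + 35 + 10 + 32 + 17 + 40)/63 = 178/63

L = 178/63 = 2.8254 bits/symbol


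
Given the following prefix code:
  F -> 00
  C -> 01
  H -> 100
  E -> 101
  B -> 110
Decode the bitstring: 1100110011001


Decoding step by step:
Bits 110 -> B
Bits 01 -> C
Bits 100 -> H
Bits 110 -> B
Bits 01 -> C


Decoded message: BCHBC


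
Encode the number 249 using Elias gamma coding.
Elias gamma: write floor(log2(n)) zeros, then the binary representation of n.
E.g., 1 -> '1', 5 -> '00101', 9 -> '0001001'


num_bits = floor(log2(249)) + 1 = 8
leading_zeros = num_bits - 1 = 7
binary(249) = 11111001

Elias gamma(249) = '0000000' + '11111001' = 000000011111001 (15 bits)


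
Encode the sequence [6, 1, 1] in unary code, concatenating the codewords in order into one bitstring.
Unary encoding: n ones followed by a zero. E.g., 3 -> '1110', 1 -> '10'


Encode each number as n ones followed by a terminating 0:
  6 -> 1111110 (7 bits)
  1 -> 10 (2 bits)
  1 -> 10 (2 bits)
Total length = 7 + 2 + 2 = 11 bits.

Unary([6, 1, 1]) = 11111101010 (11 bits)


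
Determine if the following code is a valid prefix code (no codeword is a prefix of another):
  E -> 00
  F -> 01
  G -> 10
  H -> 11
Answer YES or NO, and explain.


Checking each pair (does one codeword prefix another?):
  E='00' vs F='01': no prefix
  E='00' vs G='10': no prefix
  E='00' vs H='11': no prefix
  F='01' vs E='00': no prefix
  F='01' vs G='10': no prefix
  F='01' vs H='11': no prefix
  G='10' vs E='00': no prefix
  G='10' vs F='01': no prefix
  G='10' vs H='11': no prefix
  H='11' vs E='00': no prefix
  H='11' vs F='01': no prefix
  H='11' vs G='10': no prefix
No violation found over all pairs.

YES -- this is a valid prefix code. No codeword is a prefix of any other codeword.


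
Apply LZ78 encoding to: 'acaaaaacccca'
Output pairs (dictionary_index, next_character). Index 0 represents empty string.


LZ78 encoding steps:
Dictionary: {0: ''}
Step 1: w='' (idx 0), next='a' -> output (0, 'a'), add 'a' as idx 1
Step 2: w='' (idx 0), next='c' -> output (0, 'c'), add 'c' as idx 2
Step 3: w='a' (idx 1), next='a' -> output (1, 'a'), add 'aa' as idx 3
Step 4: w='aa' (idx 3), next='a' -> output (3, 'a'), add 'aaa' as idx 4
Step 5: w='c' (idx 2), next='c' -> output (2, 'c'), add 'cc' as idx 5
Step 6: w='cc' (idx 5), next='a' -> output (5, 'a'), add 'cca' as idx 6


Encoded: [(0, 'a'), (0, 'c'), (1, 'a'), (3, 'a'), (2, 'c'), (5, 'a')]


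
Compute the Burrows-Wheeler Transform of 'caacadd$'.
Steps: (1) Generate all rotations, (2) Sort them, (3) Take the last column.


Rotations (sorted):
  0: $caacadd -> last char: d
  1: aacadd$c -> last char: c
  2: acadd$ca -> last char: a
  3: add$caac -> last char: c
  4: caacadd$ -> last char: $
  5: cadd$caa -> last char: a
  6: d$caacad -> last char: d
  7: dd$caaca -> last char: a


BWT = dcac$ada


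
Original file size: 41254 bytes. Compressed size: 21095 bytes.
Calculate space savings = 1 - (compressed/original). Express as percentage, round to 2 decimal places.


ratio = compressed/original = 21095/41254 = 0.511344
savings = 1 - ratio = 1 - 0.511344 = 0.488656
as a percentage: 0.488656 * 100 = 48.87%

Space savings = 1 - 21095/41254 = 48.87%


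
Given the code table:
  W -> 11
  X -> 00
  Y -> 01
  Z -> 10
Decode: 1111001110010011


Decoding:
11 -> W
11 -> W
00 -> X
11 -> W
10 -> Z
01 -> Y
00 -> X
11 -> W


Result: WWXWZYXW


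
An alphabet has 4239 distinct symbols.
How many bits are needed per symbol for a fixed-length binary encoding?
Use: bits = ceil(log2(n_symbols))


log2(4239) = 12.0495
Bracket: 2^12 = 4096 < 4239 <= 2^13 = 8192
So ceil(log2(4239)) = 13

bits = ceil(log2(4239)) = ceil(12.0495) = 13 bits


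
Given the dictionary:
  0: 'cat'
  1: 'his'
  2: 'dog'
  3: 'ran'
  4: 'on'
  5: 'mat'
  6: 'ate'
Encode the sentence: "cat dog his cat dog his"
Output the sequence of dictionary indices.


Look up each word in the dictionary:
  'cat' -> 0
  'dog' -> 2
  'his' -> 1
  'cat' -> 0
  'dog' -> 2
  'his' -> 1

Encoded: [0, 2, 1, 0, 2, 1]


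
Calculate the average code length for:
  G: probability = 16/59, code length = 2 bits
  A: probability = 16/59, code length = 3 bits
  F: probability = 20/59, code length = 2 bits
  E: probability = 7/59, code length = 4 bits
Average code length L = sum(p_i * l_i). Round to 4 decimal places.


Weighted contributions p_i * l_i:
  G: (16/59) * 2 = 32/59
  A: (16/59) * 3 = 48/59
  F: (20/59) * 2 = 40/59
  E: (7/59) * 4 = 28/59
Sum = (32 + 48 + 40 + 28)/59 = 148/59

L = 148/59 = 2.5085 bits/symbol


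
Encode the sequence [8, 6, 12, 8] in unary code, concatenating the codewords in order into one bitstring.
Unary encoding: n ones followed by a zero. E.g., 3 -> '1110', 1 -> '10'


Encode each number as n ones followed by a terminating 0:
  8 -> 111111110 (9 bits)
  6 -> 1111110 (7 bits)
  12 -> 1111111111110 (13 bits)
  8 -> 111111110 (9 bits)
Total length = 9 + 7 + 13 + 9 = 38 bits.

Unary([8, 6, 12, 8]) = 11111111011111101111111111110111111110 (38 bits)


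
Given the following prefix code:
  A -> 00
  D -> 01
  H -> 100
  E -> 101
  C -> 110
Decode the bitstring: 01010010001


Decoding step by step:
Bits 01 -> D
Bits 01 -> D
Bits 00 -> A
Bits 100 -> H
Bits 01 -> D


Decoded message: DDAHD


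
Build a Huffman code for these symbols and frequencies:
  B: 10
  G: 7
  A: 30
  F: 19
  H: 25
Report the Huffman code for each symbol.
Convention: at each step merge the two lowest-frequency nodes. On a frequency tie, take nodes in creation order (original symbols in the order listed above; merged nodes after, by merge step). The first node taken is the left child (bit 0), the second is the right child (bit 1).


Huffman tree construction:
Step 1: Merge G(7) + B(10) = 17
Step 2: Merge (G+B)(17) + F(19) = 36
Step 3: Merge H(25) + A(30) = 55
Step 4: Merge ((G+B)+F)(36) + (H+A)(55) = 91
Read each symbol's code off the tree from the root (left child = 0, right child = 1).

Codes:
  B: 001 (length 3)
  G: 000 (length 3)
  A: 11 (length 2)
  F: 01 (length 2)
  H: 10 (length 2)
Average code length: 199/91 = 2.1868 bits/symbol


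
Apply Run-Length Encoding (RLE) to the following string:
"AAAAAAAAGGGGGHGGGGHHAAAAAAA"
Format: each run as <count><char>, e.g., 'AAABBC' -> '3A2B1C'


Scanning runs left to right:
  i=0: run of 'A' x 8 -> '8A'
  i=8: run of 'G' x 5 -> '5G'
  i=13: run of 'H' x 1 -> '1H'
  i=14: run of 'G' x 4 -> '4G'
  i=18: run of 'H' x 2 -> '2H'
  i=20: run of 'A' x 7 -> '7A'

RLE = 8A5G1H4G2H7A


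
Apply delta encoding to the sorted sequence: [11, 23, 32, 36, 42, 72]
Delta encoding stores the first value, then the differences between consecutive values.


First value: 11
Deltas:
  23 - 11 = 12
  32 - 23 = 9
  36 - 32 = 4
  42 - 36 = 6
  72 - 42 = 30


Delta encoded: [11, 12, 9, 4, 6, 30]


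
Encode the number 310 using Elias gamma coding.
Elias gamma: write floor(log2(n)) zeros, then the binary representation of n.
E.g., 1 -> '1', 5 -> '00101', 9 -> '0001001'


num_bits = floor(log2(310)) + 1 = 9
leading_zeros = num_bits - 1 = 8
binary(310) = 100110110

Elias gamma(310) = '00000000' + '100110110' = 00000000100110110 (17 bits)


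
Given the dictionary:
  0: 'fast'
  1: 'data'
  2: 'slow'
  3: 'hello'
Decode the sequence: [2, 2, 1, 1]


Look up each index in the dictionary:
  2 -> 'slow'
  2 -> 'slow'
  1 -> 'data'
  1 -> 'data'

Decoded: "slow slow data data"


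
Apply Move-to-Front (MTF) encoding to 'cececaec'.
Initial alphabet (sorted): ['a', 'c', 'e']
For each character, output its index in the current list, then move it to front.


MTF encoding:
'c': index 1 in ['a', 'c', 'e'] -> ['c', 'a', 'e']
'e': index 2 in ['c', 'a', 'e'] -> ['e', 'c', 'a']
'c': index 1 in ['e', 'c', 'a'] -> ['c', 'e', 'a']
'e': index 1 in ['c', 'e', 'a'] -> ['e', 'c', 'a']
'c': index 1 in ['e', 'c', 'a'] -> ['c', 'e', 'a']
'a': index 2 in ['c', 'e', 'a'] -> ['a', 'c', 'e']
'e': index 2 in ['a', 'c', 'e'] -> ['e', 'a', 'c']
'c': index 2 in ['e', 'a', 'c'] -> ['c', 'e', 'a']


Output: [1, 2, 1, 1, 1, 2, 2, 2]


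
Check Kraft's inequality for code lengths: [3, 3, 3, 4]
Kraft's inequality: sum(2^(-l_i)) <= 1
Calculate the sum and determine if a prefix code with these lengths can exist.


Sum = 2^(-3) + 2^(-3) + 2^(-3) + 2^(-4)
    = 0.125 + 0.125 + 0.125 + 0.0625
    = 7/16 = 0.4375
Since 0.4375 <= 1, Kraft's inequality IS satisfied.
A prefix code with these lengths CAN exist.

Kraft sum = 0.4375. Satisfied.


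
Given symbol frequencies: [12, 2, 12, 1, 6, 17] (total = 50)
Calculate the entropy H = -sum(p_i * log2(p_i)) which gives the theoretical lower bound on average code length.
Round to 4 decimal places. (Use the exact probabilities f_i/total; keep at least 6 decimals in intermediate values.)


Per-symbol terms -p_i * log2(p_i) with p_i = f_i/50:
  p = 12/50 = 0.240000: log2(p) = -2.058894, -p*log2(p) = 0.494134
  p = 2/50 = 0.040000: log2(p) = -4.643856, -p*log2(p) = 0.185754
  p = 12/50 = 0.240000: log2(p) = -2.058894, -p*log2(p) = 0.494134
  p = 1/50 = 0.020000: log2(p) = -5.643856, -p*log2(p) = 0.112877
  p = 6/50 = 0.120000: log2(p) = -3.058894, -p*log2(p) = 0.367067
  p = 17/50 = 0.340000: log2(p) = -1.556393, -p*log2(p) = 0.529174
H = 0.494134 + 0.185754 + 0.494134 + 0.112877 + 0.367067 + 0.529174 = 2.183140

H = 2.1831 bits/symbol


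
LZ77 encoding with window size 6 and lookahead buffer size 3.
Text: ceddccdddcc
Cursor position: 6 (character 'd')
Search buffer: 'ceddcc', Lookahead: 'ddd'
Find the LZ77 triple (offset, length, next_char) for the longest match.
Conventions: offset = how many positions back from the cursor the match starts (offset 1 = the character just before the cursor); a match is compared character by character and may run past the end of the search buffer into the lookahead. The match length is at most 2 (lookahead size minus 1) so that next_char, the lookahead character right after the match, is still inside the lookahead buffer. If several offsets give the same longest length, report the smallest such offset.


Try each offset into the search buffer:
  offset=1 (pos 5, char 'c'): match length 0
  offset=2 (pos 4, char 'c'): match length 0
  offset=3 (pos 3, char 'd'): match length 1
  offset=4 (pos 2, char 'd'): match length 2
  offset=5 (pos 1, char 'e'): match length 0
  offset=6 (pos 0, char 'c'): match length 0
Longest match has length 2 at offset 4.
next_char = character at position 6 + 2 = 8 -> 'd'

Best match: offset=4, length=2 (matching 'dd' starting at position 2)
LZ77 triple: (4, 2, 'd')
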